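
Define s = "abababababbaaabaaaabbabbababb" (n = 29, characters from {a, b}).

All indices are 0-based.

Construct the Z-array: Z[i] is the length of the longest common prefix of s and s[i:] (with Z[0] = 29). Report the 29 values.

Z[0]=29
i=1: outside box; Z[1]=0
i=2: outside box; Z[2]=8 grow→box=[2,10)
i=3: min(r-i=7, Z[1]=0)=0; Z[3]=0
i=4: min(r-i=6, Z[2]=8)=6; Z[4]=6
i=5: min(r-i=5, Z[3]=0)=0; Z[5]=0
i=6: min(r-i=4, Z[4]=6)=4; Z[6]=4
i=7: min(r-i=3, Z[5]=0)=0; Z[7]=0
i=8: min(r-i=2, Z[6]=4)=2; Z[8]=2
i=9: min(r-i=1, Z[7]=0)=0; Z[9]=0
i=10: outside box; Z[10]=0
i=11: outside box; Z[11]=1 grow→box=[11,12)
i=12: outside box; Z[12]=1 grow→box=[12,13)
i=13: outside box; Z[13]=3 grow→box=[13,16)
i=14: min(r-i=2, Z[1]=0)=0; Z[14]=0
i=15: min(r-i=1, Z[2]=8)=1; Z[15]=1
i=16: outside box; Z[16]=1 grow→box=[16,17)
i=17: outside box; Z[17]=1 grow→box=[17,18)
i=18: outside box; Z[18]=2 grow→box=[18,20)
i=19: min(r-i=1, Z[1]=0)=0; Z[19]=0
i=20: outside box; Z[20]=0
i=21: outside box; Z[21]=2 grow→box=[21,23)
i=22: min(r-i=1, Z[1]=0)=0; Z[22]=0
i=23: outside box; Z[23]=0
i=24: outside box; Z[24]=4 grow→box=[24,28)
i=25: min(r-i=3, Z[1]=0)=0; Z[25]=0
i=26: min(r-i=2, Z[2]=8)=2; Z[26]=2
i=27: min(r-i=1, Z[3]=0)=0; Z[27]=0
i=28: outside box; Z[28]=0

[29, 0, 8, 0, 6, 0, 4, 0, 2, 0, 0, 1, 1, 3, 0, 1, 1, 1, 2, 0, 0, 2, 0, 0, 4, 0, 2, 0, 0]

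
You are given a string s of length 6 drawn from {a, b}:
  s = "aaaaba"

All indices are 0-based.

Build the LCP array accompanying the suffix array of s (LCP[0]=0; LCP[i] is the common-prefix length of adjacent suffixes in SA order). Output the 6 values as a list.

[0, 1, 3, 2, 1, 0]

rank | idx | suffix
   0 |   5 | a
   1 |   0 | aaaaba
   2 |   1 | aaaba
   3 |   2 | aaba
   4 |   3 | aba
   5 |   4 | ba

SA = [5, 0, 1, 2, 3, 4]
[i] adj suffixes → lcp
  [1] 5/0 → 1 ('a')
  [2] 0/1 → 3 ('aaa')
  [3] 1/2 → 2 ('aa')
  [4] 2/3 → 1 ('a')
  [5] 3/4 → 0 ('')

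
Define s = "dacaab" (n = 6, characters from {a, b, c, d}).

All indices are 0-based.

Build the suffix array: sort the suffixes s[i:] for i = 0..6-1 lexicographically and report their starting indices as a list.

[3, 4, 1, 5, 2, 0]

rank→(start, suffix):
  0 → (3, 'aab')
  1 → (4, 'ab')
  2 → (1, 'acaab')
  3 → (5, 'b')
  4 → (2, 'caab')
  5 → (0, 'dacaab')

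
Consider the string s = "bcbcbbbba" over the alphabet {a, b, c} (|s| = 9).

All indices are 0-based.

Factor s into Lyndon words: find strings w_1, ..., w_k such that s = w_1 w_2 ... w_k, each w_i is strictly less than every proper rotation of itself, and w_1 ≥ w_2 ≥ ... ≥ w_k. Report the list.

["bc", "bc", "b", "b", "b", "b", "a"]

emit factor 1: 'bc' (i=0, period=2)
emit factor 2: 'bc' (i=2, period=2)
emit factor 3: 'b' (i=4, period=1)
emit factor 4: 'b' (i=5, period=1)
emit factor 5: 'b' (i=6, period=1)
emit factor 6: 'b' (i=7, period=1)
emit factor 7: 'a' (i=8, period=1)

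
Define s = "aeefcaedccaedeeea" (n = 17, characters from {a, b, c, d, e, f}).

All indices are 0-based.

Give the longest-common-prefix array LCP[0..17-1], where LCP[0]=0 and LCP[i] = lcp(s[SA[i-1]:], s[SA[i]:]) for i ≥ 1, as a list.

[0, 1, 3, 2, 0, 4, 1, 0, 1, 0, 1, 2, 1, 2, 2, 1, 0]

sorted suffixes:
  #0 SA[0]=16  'a'
  #1 SA[1]=5  'aedccaedeeea'
  #2 SA[2]=10  'aedeeea'
  #3 SA[3]=0  'aeefcaedccaedeeea'
  #4 SA[4]=4  'caedccaedeeea'
  #5 SA[5]=9  'caedeeea'
  #6 SA[6]=8  'ccaedeeea'
  #7 SA[7]=7  'dccaedeeea'
  #8 SA[8]=12  'deeea'
  #9 SA[9]=15  'ea'
  #10 SA[10]=6  'edccaedeeea'
  #11 SA[11]=11  'edeeea'
  #12 SA[12]=14  'eea'
  #13 SA[13]=13  'eeea'
  #14 SA[14]=1  'eefcaedccaedeeea'
  #15 SA[15]=2  'efcaedccaedeeea'
  #16 SA[16]=3  'fcaedccaedeeea'

SA = [16, 5, 10, 0, 4, 9, 8, 7, 12, 15, 6, 11, 14, 13, 1, 2, 3]
rank  pair      lcp
   1  s[16:],s[5:]  1  'a'
   2  s[5:],s[10:]  3  'aed'
   3  s[10:],s[0:]  2  'ae'
   4  s[0:],s[4:]  0  ''
   5  s[4:],s[9:]  4  'caed'
   6  s[9:],s[8:]  1  'c'
   7  s[8:],s[7:]  0  ''
   8  s[7:],s[12:]  1  'd'
   9  s[12:],s[15:]  0  ''
  10  s[15:],s[6:]  1  'e'
  11  s[6:],s[11:]  2  'ed'
  12  s[11:],s[14:]  1  'e'
  13  s[14:],s[13:]  2  'ee'
  14  s[13:],s[1:]  2  'ee'
  15  s[1:],s[2:]  1  'e'
  16  s[2:],s[3:]  0  ''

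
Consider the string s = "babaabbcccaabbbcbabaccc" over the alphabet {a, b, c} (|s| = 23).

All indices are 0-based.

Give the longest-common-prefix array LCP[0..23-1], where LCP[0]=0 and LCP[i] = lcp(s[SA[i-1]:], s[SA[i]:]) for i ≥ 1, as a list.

[0, 4, 1, 3, 2, 3, 1, 0, 2, 4, 2, 1, 2, 3, 1, 2, 0, 1, 1, 1, 2, 2, 3]

rank | idx | suffix
   0 |  10 | aabbbcbabaccc
   1 |   3 | aabbcccaabbbcbabaccc
   2 |   1 | abaabbcccaabbbcbabaccc
   3 |  17 | abaccc
   4 |  11 | abbbcbabaccc
   5 |   4 | abbcccaabbbcbabaccc
   6 |  19 | accc
   7 |   2 | baabbcccaabbbcbabaccc
   8 |   0 | babaabbcccaabbbcbabaccc
   9 |  16 | babaccc
  10 |  18 | baccc
  11 |  12 | bbbcbabaccc
  12 |  13 | bbcbabaccc
  13 |   5 | bbcccaabbbcbabaccc
  14 |  14 | bcbabaccc
  15 |   6 | bcccaabbbcbabaccc
  16 |  22 | c
  17 |   9 | caabbbcbabaccc
  18 |  15 | cbabaccc
  19 |  21 | cc
  20 |   8 | ccaabbbcbabaccc
  21 |  20 | ccc
  22 |   7 | cccaabbbcbabaccc

SA = [10, 3, 1, 17, 11, 4, 19, 2, 0, 16, 18, 12, 13, 5, 14, 6, 22, 9, 15, 21, 8, 20, 7]
i: (SA[i-1],SA[i]) lcp shared
  1: (10,3) 4 'aabb'
  2: (3,1) 1 'a'
  3: (1,17) 3 'aba'
  4: (17,11) 2 'ab'
  5: (11,4) 3 'abb'
  6: (4,19) 1 'a'
  7: (19,2) 0 ''
  8: (2,0) 2 'ba'
  9: (0,16) 4 'baba'
  10: (16,18) 2 'ba'
  11: (18,12) 1 'b'
  12: (12,13) 2 'bb'
  13: (13,5) 3 'bbc'
  14: (5,14) 1 'b'
  15: (14,6) 2 'bc'
  16: (6,22) 0 ''
  17: (22,9) 1 'c'
  18: (9,15) 1 'c'
  19: (15,21) 1 'c'
  20: (21,8) 2 'cc'
  21: (8,20) 2 'cc'
  22: (20,7) 3 'ccc'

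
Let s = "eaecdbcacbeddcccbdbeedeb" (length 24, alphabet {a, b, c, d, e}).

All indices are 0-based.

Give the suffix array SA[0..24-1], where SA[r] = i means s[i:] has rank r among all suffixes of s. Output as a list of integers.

rank→(start, suffix):
  0 → (7, 'acbeddcccbdbeedeb')
  1 → (1, 'aecdbcacbeddcccbdbeedeb')
  2 → (23, 'b')
  3 → (5, 'bcacbeddcccbdbeedeb')
  4 → (16, 'bdbeedeb')
  5 → (9, 'beddcccbdbeedeb')
  6 → (18, 'beedeb')
  7 → (6, 'cacbeddcccbdbeedeb')
  8 → (15, 'cbdbeedeb')
  9 → (8, 'cbeddcccbdbeedeb')
  10 → (14, 'ccbdbeedeb')
  11 → (13, 'cccbdbeedeb')
  12 → (3, 'cdbcacbeddcccbdbeedeb')
  13 → (4, 'dbcacbeddcccbdbeedeb')
  14 → (17, 'dbeedeb')
  15 → (12, 'dcccbdbeedeb')
  16 → (11, 'ddcccbdbeedeb')
  17 → (21, 'deb')
  18 → (0, 'eaecdbcacbeddcccbdbeedeb')
  19 → (22, 'eb')
  20 → (2, 'ecdbcacbeddcccbdbeedeb')
  21 → (10, 'eddcccbdbeedeb')
  22 → (20, 'edeb')
  23 → (19, 'eedeb')

[7, 1, 23, 5, 16, 9, 18, 6, 15, 8, 14, 13, 3, 4, 17, 12, 11, 21, 0, 22, 2, 10, 20, 19]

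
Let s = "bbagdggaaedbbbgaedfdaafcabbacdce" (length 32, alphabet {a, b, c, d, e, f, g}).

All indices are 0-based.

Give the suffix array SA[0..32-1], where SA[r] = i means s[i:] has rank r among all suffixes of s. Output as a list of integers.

[7, 20, 24, 27, 8, 15, 21, 2, 26, 1, 25, 0, 11, 12, 13, 23, 28, 30, 19, 10, 29, 17, 4, 31, 9, 16, 22, 18, 6, 14, 3, 5]

sorted suffixes:
  #0 SA[0]=7  'aaedbbbgaedfdaafcabbacdce'
  #1 SA[1]=20  'aafcabbacdce'
  #2 SA[2]=24  'abbacdce'
  #3 SA[3]=27  'acdce'
  #4 SA[4]=8  'aedbbbgaedfdaafcabbacdce'
  #5 SA[5]=15  'aedfdaafcabbacdce'
  #6 SA[6]=21  'afcabbacdce'
  #7 SA[7]=2  'agdggaaedbbbgaedfdaafcabbacdce'
  #8 SA[8]=26  'bacdce'
  #9 SA[9]=1  'bagdggaaedbbbgaedfdaafcabbacdce'
  #10 SA[10]=25  'bbacdce'
  #11 SA[11]=0  'bbagdggaaedbbbgaedfdaafcabbacdce'
  #12 SA[12]=11  'bbbgaedfdaafcabbacdce'
  #13 SA[13]=12  'bbgaedfdaafcabbacdce'
  #14 SA[14]=13  'bgaedfdaafcabbacdce'
  #15 SA[15]=23  'cabbacdce'
  #16 SA[16]=28  'cdce'
  #17 SA[17]=30  'ce'
  #18 SA[18]=19  'daafcabbacdce'
  #19 SA[19]=10  'dbbbgaedfdaafcabbacdce'
  #20 SA[20]=29  'dce'
  #21 SA[21]=17  'dfdaafcabbacdce'
  #22 SA[22]=4  'dggaaedbbbgaedfdaafcabbacdce'
  #23 SA[23]=31  'e'
  #24 SA[24]=9  'edbbbgaedfdaafcabbacdce'
  #25 SA[25]=16  'edfdaafcabbacdce'
  #26 SA[26]=22  'fcabbacdce'
  #27 SA[27]=18  'fdaafcabbacdce'
  #28 SA[28]=6  'gaaedbbbgaedfdaafcabbacdce'
  #29 SA[29]=14  'gaedfdaafcabbacdce'
  #30 SA[30]=3  'gdggaaedbbbgaedfdaafcabbacdce'
  #31 SA[31]=5  'ggaaedbbbgaedfdaafcabbacdce'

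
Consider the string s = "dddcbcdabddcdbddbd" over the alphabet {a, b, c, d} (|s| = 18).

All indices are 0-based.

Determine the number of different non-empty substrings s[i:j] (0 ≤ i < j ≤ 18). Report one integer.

146

sorted suffixes:
  #0 SA[0]=7  'abddcdbddbd'
  #1 SA[1]=4  'bcdabddcdbddbd'
  #2 SA[2]=16  'bd'
  #3 SA[3]=13  'bddbd'
  #4 SA[4]=8  'bddcdbddbd'
  #5 SA[5]=3  'cbcdabddcdbddbd'
  #6 SA[6]=5  'cdabddcdbddbd'
  #7 SA[7]=11  'cdbddbd'
  #8 SA[8]=17  'd'
  #9 SA[9]=6  'dabddcdbddbd'
  #10 SA[10]=15  'dbd'
  #11 SA[11]=12  'dbddbd'
  #12 SA[12]=2  'dcbcdabddcdbddbd'
  #13 SA[13]=10  'dcdbddbd'
  #14 SA[14]=14  'ddbd'
  #15 SA[15]=1  'ddcbcdabddcdbddbd'
  #16 SA[16]=9  'ddcdbddbd'
  #17 SA[17]=0  'dddcbcdabddcdbddbd'

SA = [7, 4, 16, 13, 8, 3, 5, 11, 17, 6, 15, 12, 2, 10, 14, 1, 9, 0]
[i] adj suffixes → lcp
  [1] 7/4 → 0 ('')
  [2] 4/16 → 1 ('b')
  [3] 16/13 → 2 ('bd')
  [4] 13/8 → 3 ('bdd')
  [5] 8/3 → 0 ('')
  [6] 3/5 → 1 ('c')
  [7] 5/11 → 2 ('cd')
  [8] 11/17 → 0 ('')
  [9] 17/6 → 1 ('d')
  [10] 6/15 → 1 ('d')
  [11] 15/12 → 3 ('dbd')
  [12] 12/2 → 1 ('d')
  [13] 2/10 → 2 ('dc')
  [14] 10/14 → 1 ('d')
  [15] 14/1 → 2 ('dd')
  [16] 1/9 → 3 ('ddc')
  [17] 9/0 → 2 ('dd')

n(n+1)/2 = 18·19/2 = 171
Σ LCP = 0 + 0 + 1 + 2 + 3 + 0 + 1 + 2 + 0 + 1 + 1 + 3 + 1 + 2 + 1 + 2 + 3 + 2 = 25
distinct = 171 − 25 = 146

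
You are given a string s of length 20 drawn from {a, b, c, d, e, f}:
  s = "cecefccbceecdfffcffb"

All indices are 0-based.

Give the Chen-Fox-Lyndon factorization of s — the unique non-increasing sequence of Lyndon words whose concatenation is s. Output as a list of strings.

["cecef", "c", "c", "bceecdfffcff", "b"]

emit factor 1: 'cecef' (i=0, period=5)
emit factor 2: 'c' (i=5, period=1)
emit factor 3: 'c' (i=6, period=1)
emit factor 4: 'bceecdfffcff' (i=7, period=12)
emit factor 5: 'b' (i=19, period=1)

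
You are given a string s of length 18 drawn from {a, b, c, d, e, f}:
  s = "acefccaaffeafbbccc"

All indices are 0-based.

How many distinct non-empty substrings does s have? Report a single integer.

sorted suffixes:
  #0 SA[0]=6  'aaffeafbbccc'
  #1 SA[1]=0  'acefccaaffeafbbccc'
  #2 SA[2]=11  'afbbccc'
  #3 SA[3]=7  'affeafbbccc'
  #4 SA[4]=13  'bbccc'
  #5 SA[5]=14  'bccc'
  #6 SA[6]=17  'c'
  #7 SA[7]=5  'caaffeafbbccc'
  #8 SA[8]=16  'cc'
  #9 SA[9]=4  'ccaaffeafbbccc'
  #10 SA[10]=15  'ccc'
  #11 SA[11]=1  'cefccaaffeafbbccc'
  #12 SA[12]=10  'eafbbccc'
  #13 SA[13]=2  'efccaaffeafbbccc'
  #14 SA[14]=12  'fbbccc'
  #15 SA[15]=3  'fccaaffeafbbccc'
  #16 SA[16]=9  'feafbbccc'
  #17 SA[17]=8  'ffeafbbccc'

SA = [6, 0, 11, 7, 13, 14, 17, 5, 16, 4, 15, 1, 10, 2, 12, 3, 9, 8]
rank  pair      lcp
   1  s[6:],s[0:]  1  'a'
   2  s[0:],s[11:]  1  'a'
   3  s[11:],s[7:]  2  'af'
   4  s[7:],s[13:]  0  ''
   5  s[13:],s[14:]  1  'b'
   6  s[14:],s[17:]  0  ''
   7  s[17:],s[5:]  1  'c'
   8  s[5:],s[16:]  1  'c'
   9  s[16:],s[4:]  2  'cc'
  10  s[4:],s[15:]  2  'cc'
  11  s[15:],s[1:]  1  'c'
  12  s[1:],s[10:]  0  ''
  13  s[10:],s[2:]  1  'e'
  14  s[2:],s[12:]  0  ''
  15  s[12:],s[3:]  1  'f'
  16  s[3:],s[9:]  1  'f'
  17  s[9:],s[8:]  1  'f'

n(n+1)/2 = 18·19/2 = 171
Σ LCP = 0 + 1 + 1 + 2 + 0 + 1 + 0 + 1 + 1 + 2 + 2 + 1 + 0 + 1 + 0 + 1 + 1 + 1 = 16
distinct = 171 − 16 = 155

155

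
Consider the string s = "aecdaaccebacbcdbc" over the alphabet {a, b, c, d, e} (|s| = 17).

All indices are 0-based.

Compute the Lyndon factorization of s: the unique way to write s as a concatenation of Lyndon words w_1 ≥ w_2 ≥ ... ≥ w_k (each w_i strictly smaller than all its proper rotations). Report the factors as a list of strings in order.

emit factor 1: 'aecd' (i=0, period=4)
emit factor 2: 'aaccebacbcdbc' (i=4, period=13)

["aecd", "aaccebacbcdbc"]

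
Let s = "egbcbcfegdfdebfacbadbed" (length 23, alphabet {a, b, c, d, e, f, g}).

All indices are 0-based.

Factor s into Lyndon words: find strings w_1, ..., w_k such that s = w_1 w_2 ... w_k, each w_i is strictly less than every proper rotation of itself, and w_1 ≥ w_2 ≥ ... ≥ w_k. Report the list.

["eg", "bcbcfegdfdebf", "acbadbed"]

emit factor 1: 'eg' (i=0, period=2)
emit factor 2: 'bcbcfegdfdebf' (i=2, period=13)
emit factor 3: 'acbadbed' (i=15, period=8)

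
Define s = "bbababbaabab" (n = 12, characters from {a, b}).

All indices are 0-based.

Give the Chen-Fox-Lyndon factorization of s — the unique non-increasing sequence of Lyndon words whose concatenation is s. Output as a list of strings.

emit factor 1: 'b' (i=0, period=1)
emit factor 2: 'b' (i=1, period=1)
emit factor 3: 'ababb' (i=2, period=5)
emit factor 4: 'aabab' (i=7, period=5)

["b", "b", "ababb", "aabab"]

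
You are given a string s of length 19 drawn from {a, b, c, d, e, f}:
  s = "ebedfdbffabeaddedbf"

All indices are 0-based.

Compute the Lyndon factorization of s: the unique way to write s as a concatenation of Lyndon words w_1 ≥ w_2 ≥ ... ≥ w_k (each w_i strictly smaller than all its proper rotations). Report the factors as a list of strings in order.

["e", "bedfdbff", "abeaddedbf"]

emit factor 1: 'e' (i=0, period=1)
emit factor 2: 'bedfdbff' (i=1, period=8)
emit factor 3: 'abeaddedbf' (i=9, period=10)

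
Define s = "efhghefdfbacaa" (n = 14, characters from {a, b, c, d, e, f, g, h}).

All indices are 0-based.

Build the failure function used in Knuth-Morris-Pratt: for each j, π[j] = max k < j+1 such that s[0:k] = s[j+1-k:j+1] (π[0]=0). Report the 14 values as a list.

π[0] = 0
j=1 s[j]='f': π[1]=0 (border '')
j=2 s[j]='h': π[2]=0 (border '')
j=3 s[j]='g': π[3]=0 (border '')
j=4 s[j]='h': π[4]=0 (border '')
j=5 s[j]='e': π[5]=1 (border 'e')
j=6 s[j]='f': π[6]=2 (border 'ef')
j=7 s[j]='d': k: 2→0; π[7]=0 (border '')
j=8 s[j]='f': π[8]=0 (border '')
j=9 s[j]='b': π[9]=0 (border '')
j=10 s[j]='a': π[10]=0 (border '')
j=11 s[j]='c': π[11]=0 (border '')
j=12 s[j]='a': π[12]=0 (border '')
j=13 s[j]='a': π[13]=0 (border '')

[0, 0, 0, 0, 0, 1, 2, 0, 0, 0, 0, 0, 0, 0]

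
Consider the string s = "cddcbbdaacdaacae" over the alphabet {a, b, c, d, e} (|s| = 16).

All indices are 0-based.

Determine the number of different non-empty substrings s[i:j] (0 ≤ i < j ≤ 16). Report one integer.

rank | idx | suffix
   0 |  11 | aacae
   1 |   7 | aacdaacae
   2 |  12 | acae
   3 |   8 | acdaacae
   4 |  14 | ae
   5 |   4 | bbdaacdaacae
   6 |   5 | bdaacdaacae
   7 |  13 | cae
   8 |   3 | cbbdaacdaacae
   9 |   9 | cdaacae
  10 |   0 | cddcbbdaacdaacae
  11 |  10 | daacae
  12 |   6 | daacdaacae
  13 |   2 | dcbbdaacdaacae
  14 |   1 | ddcbbdaacdaacae
  15 |  15 | e

SA = [11, 7, 12, 8, 14, 4, 5, 13, 3, 9, 0, 10, 6, 2, 1, 15]
rank  pair      lcp
   1  s[11:],s[7:]  3  'aac'
   2  s[7:],s[12:]  1  'a'
   3  s[12:],s[8:]  2  'ac'
   4  s[8:],s[14:]  1  'a'
   5  s[14:],s[4:]  0  ''
   6  s[4:],s[5:]  1  'b'
   7  s[5:],s[13:]  0  ''
   8  s[13:],s[3:]  1  'c'
   9  s[3:],s[9:]  1  'c'
  10  s[9:],s[0:]  2  'cd'
  11  s[0:],s[10:]  0  ''
  12  s[10:],s[6:]  4  'daac'
  13  s[6:],s[2:]  1  'd'
  14  s[2:],s[1:]  1  'd'
  15  s[1:],s[15:]  0  ''

n(n+1)/2 = 16·17/2 = 136
Σ LCP = 0 + 3 + 1 + 2 + 1 + 0 + 1 + 0 + 1 + 1 + 2 + 0 + 4 + 1 + 1 + 0 = 18
distinct = 136 − 18 = 118

118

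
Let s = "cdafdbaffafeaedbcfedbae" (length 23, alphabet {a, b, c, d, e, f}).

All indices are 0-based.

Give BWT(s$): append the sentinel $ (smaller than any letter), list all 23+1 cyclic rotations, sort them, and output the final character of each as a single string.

ebedfbddd$bcefeaffafaaca

rank  rotation                  last
    0  $cdafdbaffafeaedbcfedbae  e
    1  ae$cdafdbaffafeaedbcfedb  b
    2  aedbcfedbae$cdafdbaffafe  e
    3  afdbaffafeaedbcfedbae$cd  d
    4  afeaedbcfedbae$cdafdbaff  f
    5  affafeaedbcfedbae$cdafdb  b
    6  bae$cdafdbaffafeaedbcfed  d
    7  baffafeaedbcfedbae$cdafd  d
    8  bcfedbae$cdafdbaffafeaed  d
    9  cdafdbaffafeaedbcfedbae$  $
   10  cfedbae$cdafdbaffafeaedb  b
   11  dafdbaffafeaedbcfedbae$c  c
   12  dbae$cdafdbaffafeaedbcfe  e
   13  dbaffafeaedbcfedbae$cdaf  f
   14  dbcfedbae$cdafdbaffafeae  e
   15  e$cdafdbaffafeaedbcfedba  a
   16  eaedbcfedbae$cdafdbaffaf  f
   17  edbae$cdafdbaffafeaedbcf  f
   18  edbcfedbae$cdafdbaffafea  a
   19  fafeaedbcfedbae$cdafdbaf  f
   20  fdbaffafeaedbcfedbae$cda  a
   21  feaedbcfedbae$cdafdbaffa  a
   22  fedbae$cdafdbaffafeaedbc  c
   23  ffafeaedbcfedbae$cdafdba  a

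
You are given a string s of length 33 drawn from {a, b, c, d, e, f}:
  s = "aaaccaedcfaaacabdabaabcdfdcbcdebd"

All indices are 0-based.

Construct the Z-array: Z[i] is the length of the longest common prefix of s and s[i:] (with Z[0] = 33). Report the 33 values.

Z[0]=33
i=1: outside box; Z[1]=2 extend→box=[1,3)
i=2: min(r-i=1, Z[1]=2)=1; Z[2]=1
i=3: outside box; Z[3]=0
i=4: outside box; Z[4]=0
i=5: outside box; Z[5]=1 extend→box=[5,6)
i=6: outside box; Z[6]=0
i=7: outside box; Z[7]=0
i=8: outside box; Z[8]=0
i=9: outside box; Z[9]=0
i=10: outside box; Z[10]=4 extend→box=[10,14)
i=11: min(r-i=3, Z[1]=2)=2; Z[11]=2
i=12: min(r-i=2, Z[2]=1)=1; Z[12]=1
i=13: min(r-i=1, Z[3]=0)=0; Z[13]=0
i=14: outside box; Z[14]=1 extend→box=[14,15)
i=15: outside box; Z[15]=0
i=16: outside box; Z[16]=0
i=17: outside box; Z[17]=1 extend→box=[17,18)
i=18: outside box; Z[18]=0
i=19: outside box; Z[19]=2 extend→box=[19,21)
i=20: min(r-i=1, Z[1]=2)=1; Z[20]=1
i=21: outside box; Z[21]=0
i=22: outside box; Z[22]=0
i=23: outside box; Z[23]=0
i=24: outside box; Z[24]=0
i=25: outside box; Z[25]=0
i=26: outside box; Z[26]=0
i=27: outside box; Z[27]=0
i=28: outside box; Z[28]=0
i=29: outside box; Z[29]=0
i=30: outside box; Z[30]=0
i=31: outside box; Z[31]=0
i=32: outside box; Z[32]=0

[33, 2, 1, 0, 0, 1, 0, 0, 0, 0, 4, 2, 1, 0, 1, 0, 0, 1, 0, 2, 1, 0, 0, 0, 0, 0, 0, 0, 0, 0, 0, 0, 0]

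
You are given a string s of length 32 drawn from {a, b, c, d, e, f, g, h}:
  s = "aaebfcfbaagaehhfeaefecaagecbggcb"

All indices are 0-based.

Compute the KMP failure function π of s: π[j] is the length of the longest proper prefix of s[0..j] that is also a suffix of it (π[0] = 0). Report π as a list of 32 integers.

π[0] = 0
j=1 s[j]='a': π[1]=1 (border 'a')
j=2 s[j]='e': k: 1→0; π[2]=0 (border '')
j=3 s[j]='b': π[3]=0 (border '')
j=4 s[j]='f': π[4]=0 (border '')
j=5 s[j]='c': π[5]=0 (border '')
j=6 s[j]='f': π[6]=0 (border '')
j=7 s[j]='b': π[7]=0 (border '')
j=8 s[j]='a': π[8]=1 (border 'a')
j=9 s[j]='a': π[9]=2 (border 'aa')
j=10 s[j]='g': k: 2→1→0; π[10]=0 (border '')
j=11 s[j]='a': π[11]=1 (border 'a')
j=12 s[j]='e': k: 1→0; π[12]=0 (border '')
j=13 s[j]='h': π[13]=0 (border '')
j=14 s[j]='h': π[14]=0 (border '')
j=15 s[j]='f': π[15]=0 (border '')
j=16 s[j]='e': π[16]=0 (border '')
j=17 s[j]='a': π[17]=1 (border 'a')
j=18 s[j]='e': k: 1→0; π[18]=0 (border '')
j=19 s[j]='f': π[19]=0 (border '')
j=20 s[j]='e': π[20]=0 (border '')
j=21 s[j]='c': π[21]=0 (border '')
j=22 s[j]='a': π[22]=1 (border 'a')
j=23 s[j]='a': π[23]=2 (border 'aa')
j=24 s[j]='g': k: 2→1→0; π[24]=0 (border '')
j=25 s[j]='e': π[25]=0 (border '')
j=26 s[j]='c': π[26]=0 (border '')
j=27 s[j]='b': π[27]=0 (border '')
j=28 s[j]='g': π[28]=0 (border '')
j=29 s[j]='g': π[29]=0 (border '')
j=30 s[j]='c': π[30]=0 (border '')
j=31 s[j]='b': π[31]=0 (border '')

[0, 1, 0, 0, 0, 0, 0, 0, 1, 2, 0, 1, 0, 0, 0, 0, 0, 1, 0, 0, 0, 0, 1, 2, 0, 0, 0, 0, 0, 0, 0, 0]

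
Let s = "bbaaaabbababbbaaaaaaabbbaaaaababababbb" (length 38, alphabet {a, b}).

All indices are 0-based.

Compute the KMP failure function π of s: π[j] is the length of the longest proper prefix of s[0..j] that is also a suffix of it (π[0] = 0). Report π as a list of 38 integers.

[0, 1, 0, 0, 0, 0, 1, 2, 3, 1, 0, 1, 2, 2, 3, 4, 5, 6, 0, 0, 0, 1, 2, 2, 3, 4, 5, 6, 0, 1, 0, 1, 0, 1, 0, 1, 2, 2]

π[0] = 0
j=1 s[j]='b': π[1]=1 (border 'b')
j=2 s[j]='a': k: 1→0; π[2]=0 (border '')
j=3 s[j]='a': π[3]=0 (border '')
j=4 s[j]='a': π[4]=0 (border '')
j=5 s[j]='a': π[5]=0 (border '')
j=6 s[j]='b': π[6]=1 (border 'b')
j=7 s[j]='b': π[7]=2 (border 'bb')
j=8 s[j]='a': π[8]=3 (border 'bba')
j=9 s[j]='b': k: 3→0; π[9]=1 (border 'b')
j=10 s[j]='a': k: 1→0; π[10]=0 (border '')
j=11 s[j]='b': π[11]=1 (border 'b')
j=12 s[j]='b': π[12]=2 (border 'bb')
j=13 s[j]='b': k: 2→1; π[13]=2 (border 'bb')
j=14 s[j]='a': π[14]=3 (border 'bba')
j=15 s[j]='a': π[15]=4 (border 'bbaa')
j=16 s[j]='a': π[16]=5 (border 'bbaaa')
j=17 s[j]='a': π[17]=6 (border 'bbaaaa')
j=18 s[j]='a': k: 6→0; π[18]=0 (border '')
j=19 s[j]='a': π[19]=0 (border '')
j=20 s[j]='a': π[20]=0 (border '')
j=21 s[j]='b': π[21]=1 (border 'b')
j=22 s[j]='b': π[22]=2 (border 'bb')
j=23 s[j]='b': k: 2→1; π[23]=2 (border 'bb')
j=24 s[j]='a': π[24]=3 (border 'bba')
j=25 s[j]='a': π[25]=4 (border 'bbaa')
j=26 s[j]='a': π[26]=5 (border 'bbaaa')
j=27 s[j]='a': π[27]=6 (border 'bbaaaa')
j=28 s[j]='a': k: 6→0; π[28]=0 (border '')
j=29 s[j]='b': π[29]=1 (border 'b')
j=30 s[j]='a': k: 1→0; π[30]=0 (border '')
j=31 s[j]='b': π[31]=1 (border 'b')
j=32 s[j]='a': k: 1→0; π[32]=0 (border '')
j=33 s[j]='b': π[33]=1 (border 'b')
j=34 s[j]='a': k: 1→0; π[34]=0 (border '')
j=35 s[j]='b': π[35]=1 (border 'b')
j=36 s[j]='b': π[36]=2 (border 'bb')
j=37 s[j]='b': k: 2→1; π[37]=2 (border 'bb')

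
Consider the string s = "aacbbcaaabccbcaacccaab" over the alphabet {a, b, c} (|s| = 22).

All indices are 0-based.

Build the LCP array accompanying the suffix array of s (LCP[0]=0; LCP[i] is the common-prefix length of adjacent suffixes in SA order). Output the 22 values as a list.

[0, 2, 3, 2, 3, 1, 2, 1, 2, 0, 1, 1, 4, 2, 0, 3, 3, 1, 2, 1, 2, 2]

rank→(start, suffix):
  0 → (6, 'aaabccbcaacccaab')
  1 → (19, 'aab')
  2 → (7, 'aabccbcaacccaab')
  3 → (0, 'aacbbcaaabccbcaacccaab')
  4 → (14, 'aacccaab')
  5 → (20, 'ab')
  6 → (8, 'abccbcaacccaab')
  7 → (1, 'acbbcaaabccbcaacccaab')
  8 → (15, 'acccaab')
  9 → (21, 'b')
  10 → (3, 'bbcaaabccbcaacccaab')
  11 → (4, 'bcaaabccbcaacccaab')
  12 → (12, 'bcaacccaab')
  13 → (9, 'bccbcaacccaab')
  14 → (5, 'caaabccbcaacccaab')
  15 → (18, 'caab')
  16 → (13, 'caacccaab')
  17 → (2, 'cbbcaaabccbcaacccaab')
  18 → (11, 'cbcaacccaab')
  19 → (17, 'ccaab')
  20 → (10, 'ccbcaacccaab')
  21 → (16, 'cccaab')

SA = [6, 19, 7, 0, 14, 20, 8, 1, 15, 21, 3, 4, 12, 9, 5, 18, 13, 2, 11, 17, 10, 16]
[i] adj suffixes → lcp
  [1] 6/19 → 2 ('aa')
  [2] 19/7 → 3 ('aab')
  [3] 7/0 → 2 ('aa')
  [4] 0/14 → 3 ('aac')
  [5] 14/20 → 1 ('a')
  [6] 20/8 → 2 ('ab')
  [7] 8/1 → 1 ('a')
  [8] 1/15 → 2 ('ac')
  [9] 15/21 → 0 ('')
  [10] 21/3 → 1 ('b')
  [11] 3/4 → 1 ('b')
  [12] 4/12 → 4 ('bcaa')
  [13] 12/9 → 2 ('bc')
  [14] 9/5 → 0 ('')
  [15] 5/18 → 3 ('caa')
  [16] 18/13 → 3 ('caa')
  [17] 13/2 → 1 ('c')
  [18] 2/11 → 2 ('cb')
  [19] 11/17 → 1 ('c')
  [20] 17/10 → 2 ('cc')
  [21] 10/16 → 2 ('cc')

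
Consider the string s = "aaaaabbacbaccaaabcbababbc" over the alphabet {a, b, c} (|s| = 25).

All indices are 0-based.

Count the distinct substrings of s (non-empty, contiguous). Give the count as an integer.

278

sorted suffixes:
  #0 SA[0]=0  'aaaaabbacbaccaaabcbababbc'
  #1 SA[1]=1  'aaaabbacbaccaaabcbababbc'
  #2 SA[2]=2  'aaabbacbaccaaabcbababbc'
  #3 SA[3]=13  'aaabcbababbc'
  #4 SA[4]=3  'aabbacbaccaaabcbababbc'
  #5 SA[5]=14  'aabcbababbc'
  #6 SA[6]=19  'ababbc'
  #7 SA[7]=4  'abbacbaccaaabcbababbc'
  #8 SA[8]=21  'abbc'
  #9 SA[9]=15  'abcbababbc'
  #10 SA[10]=7  'acbaccaaabcbababbc'
  #11 SA[11]=10  'accaaabcbababbc'
  #12 SA[12]=18  'bababbc'
  #13 SA[13]=20  'babbc'
  #14 SA[14]=6  'bacbaccaaabcbababbc'
  #15 SA[15]=9  'baccaaabcbababbc'
  #16 SA[16]=5  'bbacbaccaaabcbababbc'
  #17 SA[17]=22  'bbc'
  #18 SA[18]=23  'bc'
  #19 SA[19]=16  'bcbababbc'
  #20 SA[20]=24  'c'
  #21 SA[21]=12  'caaabcbababbc'
  #22 SA[22]=17  'cbababbc'
  #23 SA[23]=8  'cbaccaaabcbababbc'
  #24 SA[24]=11  'ccaaabcbababbc'

SA = [0, 1, 2, 13, 3, 14, 19, 4, 21, 15, 7, 10, 18, 20, 6, 9, 5, 22, 23, 16, 24, 12, 17, 8, 11]
rank  pair      lcp
   1  s[0:],s[1:]  4  'aaaa'
   2  s[1:],s[2:]  3  'aaa'
   3  s[2:],s[13:]  4  'aaab'
   4  s[13:],s[3:]  2  'aa'
   5  s[3:],s[14:]  3  'aab'
   6  s[14:],s[19:]  1  'a'
   7  s[19:],s[4:]  2  'ab'
   8  s[4:],s[21:]  3  'abb'
   9  s[21:],s[15:]  2  'ab'
  10  s[15:],s[7:]  1  'a'
  11  s[7:],s[10:]  2  'ac'
  12  s[10:],s[18:]  0  ''
  13  s[18:],s[20:]  3  'bab'
  14  s[20:],s[6:]  2  'ba'
  15  s[6:],s[9:]  3  'bac'
  16  s[9:],s[5:]  1  'b'
  17  s[5:],s[22:]  2  'bb'
  18  s[22:],s[23:]  1  'b'
  19  s[23:],s[16:]  2  'bc'
  20  s[16:],s[24:]  0  ''
  21  s[24:],s[12:]  1  'c'
  22  s[12:],s[17:]  1  'c'
  23  s[17:],s[8:]  3  'cba'
  24  s[8:],s[11:]  1  'c'

n(n+1)/2 = 25·26/2 = 325
Σ LCP = 0 + 4 + 3 + 4 + 2 + 3 + 1 + 2 + 3 + 2 + 1 + 2 + 0 + 3 + 2 + 3 + 1 + 2 + 1 + 2 + 0 + 1 + 1 + 3 + 1 = 47
distinct = 325 − 47 = 278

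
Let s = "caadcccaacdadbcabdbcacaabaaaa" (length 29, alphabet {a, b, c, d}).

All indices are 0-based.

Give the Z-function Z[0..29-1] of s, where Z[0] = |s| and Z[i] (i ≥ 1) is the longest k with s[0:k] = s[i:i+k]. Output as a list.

[29, 0, 0, 0, 1, 1, 3, 0, 0, 1, 0, 0, 0, 0, 2, 0, 0, 0, 0, 2, 0, 3, 0, 0, 0, 0, 0, 0, 0]

Z[0]=29
i=1: fresh scan; Z[1]=0
i=2: fresh scan; Z[2]=0
i=3: fresh scan; Z[3]=0
i=4: fresh scan; Z[4]=1 extend→box=[4,5)
i=5: fresh scan; Z[5]=1 extend→box=[5,6)
i=6: fresh scan; Z[6]=3 extend→box=[6,9)
i=7: min(r-i=2, Z[1]=0)=0; Z[7]=0
i=8: min(r-i=1, Z[2]=0)=0; Z[8]=0
i=9: fresh scan; Z[9]=1 extend→box=[9,10)
i=10: fresh scan; Z[10]=0
i=11: fresh scan; Z[11]=0
i=12: fresh scan; Z[12]=0
i=13: fresh scan; Z[13]=0
i=14: fresh scan; Z[14]=2 extend→box=[14,16)
i=15: min(r-i=1, Z[1]=0)=0; Z[15]=0
i=16: fresh scan; Z[16]=0
i=17: fresh scan; Z[17]=0
i=18: fresh scan; Z[18]=0
i=19: fresh scan; Z[19]=2 extend→box=[19,21)
i=20: min(r-i=1, Z[1]=0)=0; Z[20]=0
i=21: fresh scan; Z[21]=3 extend→box=[21,24)
i=22: min(r-i=2, Z[1]=0)=0; Z[22]=0
i=23: min(r-i=1, Z[2]=0)=0; Z[23]=0
i=24: fresh scan; Z[24]=0
i=25: fresh scan; Z[25]=0
i=26: fresh scan; Z[26]=0
i=27: fresh scan; Z[27]=0
i=28: fresh scan; Z[28]=0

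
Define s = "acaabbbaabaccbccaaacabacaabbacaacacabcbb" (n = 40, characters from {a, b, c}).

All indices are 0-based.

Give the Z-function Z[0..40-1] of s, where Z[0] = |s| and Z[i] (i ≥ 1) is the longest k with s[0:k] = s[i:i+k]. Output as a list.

[40, 0, 1, 1, 0, 0, 0, 1, 1, 0, 2, 0, 0, 0, 0, 0, 1, 1, 3, 0, 1, 0, 6, 0, 1, 1, 0, 0, 4, 0, 1, 3, 0, 3, 0, 1, 0, 0, 0, 0]

Z[0]=40
i=1: outside box; Z[1]=0
i=2: outside box; Z[2]=1 extend→box=[2,3)
i=3: outside box; Z[3]=1 extend→box=[3,4)
i=4: outside box; Z[4]=0
i=5: outside box; Z[5]=0
i=6: outside box; Z[6]=0
i=7: outside box; Z[7]=1 extend→box=[7,8)
i=8: outside box; Z[8]=1 extend→box=[8,9)
i=9: outside box; Z[9]=0
i=10: outside box; Z[10]=2 extend→box=[10,12)
i=11: min(r-i=1, Z[1]=0)=0; Z[11]=0
i=12: outside box; Z[12]=0
i=13: outside box; Z[13]=0
i=14: outside box; Z[14]=0
i=15: outside box; Z[15]=0
i=16: outside box; Z[16]=1 extend→box=[16,17)
i=17: outside box; Z[17]=1 extend→box=[17,18)
i=18: outside box; Z[18]=3 extend→box=[18,21)
i=19: min(r-i=2, Z[1]=0)=0; Z[19]=0
i=20: min(r-i=1, Z[2]=1)=1; Z[20]=1
i=21: outside box; Z[21]=0
i=22: outside box; Z[22]=6 extend→box=[22,28)
i=23: min(r-i=5, Z[1]=0)=0; Z[23]=0
i=24: min(r-i=4, Z[2]=1)=1; Z[24]=1
i=25: min(r-i=3, Z[3]=1)=1; Z[25]=1
i=26: min(r-i=2, Z[4]=0)=0; Z[26]=0
i=27: min(r-i=1, Z[5]=0)=0; Z[27]=0
i=28: outside box; Z[28]=4 extend→box=[28,32)
i=29: min(r-i=3, Z[1]=0)=0; Z[29]=0
i=30: min(r-i=2, Z[2]=1)=1; Z[30]=1
i=31: min(r-i=1, Z[3]=1)=1; Z[31]=3 extend→box=[31,34)
i=32: min(r-i=2, Z[1]=0)=0; Z[32]=0
i=33: min(r-i=1, Z[2]=1)=1; Z[33]=3 extend→box=[33,36)
i=34: min(r-i=2, Z[1]=0)=0; Z[34]=0
i=35: min(r-i=1, Z[2]=1)=1; Z[35]=1
i=36: outside box; Z[36]=0
i=37: outside box; Z[37]=0
i=38: outside box; Z[38]=0
i=39: outside box; Z[39]=0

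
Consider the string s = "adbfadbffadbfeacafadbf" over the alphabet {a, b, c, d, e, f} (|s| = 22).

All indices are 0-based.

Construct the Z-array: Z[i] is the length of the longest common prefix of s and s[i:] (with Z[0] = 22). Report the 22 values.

Z[0]=22
i=1: i≥r, start 0; Z[1]=0
i=2: i≥r, start 0; Z[2]=0
i=3: i≥r, start 0; Z[3]=0
i=4: i≥r, start 0; Z[4]=4 grow→box=[4,8)
i=5: min(r-i=3, Z[1]=0)=0; Z[5]=0
i=6: min(r-i=2, Z[2]=0)=0; Z[6]=0
i=7: min(r-i=1, Z[3]=0)=0; Z[7]=0
i=8: i≥r, start 0; Z[8]=0
i=9: i≥r, start 0; Z[9]=4 grow→box=[9,13)
i=10: min(r-i=3, Z[1]=0)=0; Z[10]=0
i=11: min(r-i=2, Z[2]=0)=0; Z[11]=0
i=12: min(r-i=1, Z[3]=0)=0; Z[12]=0
i=13: i≥r, start 0; Z[13]=0
i=14: i≥r, start 0; Z[14]=1 grow→box=[14,15)
i=15: i≥r, start 0; Z[15]=0
i=16: i≥r, start 0; Z[16]=1 grow→box=[16,17)
i=17: i≥r, start 0; Z[17]=0
i=18: i≥r, start 0; Z[18]=4 grow→box=[18,22)
i=19: min(r-i=3, Z[1]=0)=0; Z[19]=0
i=20: min(r-i=2, Z[2]=0)=0; Z[20]=0
i=21: min(r-i=1, Z[3]=0)=0; Z[21]=0

[22, 0, 0, 0, 4, 0, 0, 0, 0, 4, 0, 0, 0, 0, 1, 0, 1, 0, 4, 0, 0, 0]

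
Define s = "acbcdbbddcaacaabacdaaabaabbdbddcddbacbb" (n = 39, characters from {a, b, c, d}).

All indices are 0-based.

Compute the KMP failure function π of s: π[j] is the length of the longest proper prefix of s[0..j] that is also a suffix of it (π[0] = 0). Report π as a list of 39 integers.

[0, 0, 0, 0, 0, 0, 0, 0, 0, 0, 1, 1, 2, 1, 1, 0, 1, 2, 0, 1, 1, 1, 0, 1, 1, 0, 0, 0, 0, 0, 0, 0, 0, 0, 0, 1, 2, 3, 0]

π[0] = 0
j=1 s[j]='c': π[1]=0 (border '')
j=2 s[j]='b': π[2]=0 (border '')
j=3 s[j]='c': π[3]=0 (border '')
j=4 s[j]='d': π[4]=0 (border '')
j=5 s[j]='b': π[5]=0 (border '')
j=6 s[j]='b': π[6]=0 (border '')
j=7 s[j]='d': π[7]=0 (border '')
j=8 s[j]='d': π[8]=0 (border '')
j=9 s[j]='c': π[9]=0 (border '')
j=10 s[j]='a': π[10]=1 (border 'a')
j=11 s[j]='a': k: 1→0; π[11]=1 (border 'a')
j=12 s[j]='c': π[12]=2 (border 'ac')
j=13 s[j]='a': k: 2→0; π[13]=1 (border 'a')
j=14 s[j]='a': k: 1→0; π[14]=1 (border 'a')
j=15 s[j]='b': k: 1→0; π[15]=0 (border '')
j=16 s[j]='a': π[16]=1 (border 'a')
j=17 s[j]='c': π[17]=2 (border 'ac')
j=18 s[j]='d': k: 2→0; π[18]=0 (border '')
j=19 s[j]='a': π[19]=1 (border 'a')
j=20 s[j]='a': k: 1→0; π[20]=1 (border 'a')
j=21 s[j]='a': k: 1→0; π[21]=1 (border 'a')
j=22 s[j]='b': k: 1→0; π[22]=0 (border '')
j=23 s[j]='a': π[23]=1 (border 'a')
j=24 s[j]='a': k: 1→0; π[24]=1 (border 'a')
j=25 s[j]='b': k: 1→0; π[25]=0 (border '')
j=26 s[j]='b': π[26]=0 (border '')
j=27 s[j]='d': π[27]=0 (border '')
j=28 s[j]='b': π[28]=0 (border '')
j=29 s[j]='d': π[29]=0 (border '')
j=30 s[j]='d': π[30]=0 (border '')
j=31 s[j]='c': π[31]=0 (border '')
j=32 s[j]='d': π[32]=0 (border '')
j=33 s[j]='d': π[33]=0 (border '')
j=34 s[j]='b': π[34]=0 (border '')
j=35 s[j]='a': π[35]=1 (border 'a')
j=36 s[j]='c': π[36]=2 (border 'ac')
j=37 s[j]='b': π[37]=3 (border 'acb')
j=38 s[j]='b': k: 3→0; π[38]=0 (border '')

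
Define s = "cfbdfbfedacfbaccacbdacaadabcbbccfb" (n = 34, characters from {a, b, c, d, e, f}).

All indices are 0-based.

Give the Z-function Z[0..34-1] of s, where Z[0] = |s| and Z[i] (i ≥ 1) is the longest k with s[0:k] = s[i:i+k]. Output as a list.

Z[0]=34
i=1: fresh scan; Z[1]=0
i=2: fresh scan; Z[2]=0
i=3: fresh scan; Z[3]=0
i=4: fresh scan; Z[4]=0
i=5: fresh scan; Z[5]=0
i=6: fresh scan; Z[6]=0
i=7: fresh scan; Z[7]=0
i=8: fresh scan; Z[8]=0
i=9: fresh scan; Z[9]=0
i=10: fresh scan; Z[10]=3 scan→box=[10,13)
i=11: min(r-i=2, Z[1]=0)=0; Z[11]=0
i=12: min(r-i=1, Z[2]=0)=0; Z[12]=0
i=13: fresh scan; Z[13]=0
i=14: fresh scan; Z[14]=1 scan→box=[14,15)
i=15: fresh scan; Z[15]=1 scan→box=[15,16)
i=16: fresh scan; Z[16]=0
i=17: fresh scan; Z[17]=1 scan→box=[17,18)
i=18: fresh scan; Z[18]=0
i=19: fresh scan; Z[19]=0
i=20: fresh scan; Z[20]=0
i=21: fresh scan; Z[21]=1 scan→box=[21,22)
i=22: fresh scan; Z[22]=0
i=23: fresh scan; Z[23]=0
i=24: fresh scan; Z[24]=0
i=25: fresh scan; Z[25]=0
i=26: fresh scan; Z[26]=0
i=27: fresh scan; Z[27]=1 scan→box=[27,28)
i=28: fresh scan; Z[28]=0
i=29: fresh scan; Z[29]=0
i=30: fresh scan; Z[30]=1 scan→box=[30,31)
i=31: fresh scan; Z[31]=3 scan→box=[31,34)
i=32: min(r-i=2, Z[1]=0)=0; Z[32]=0
i=33: min(r-i=1, Z[2]=0)=0; Z[33]=0

[34, 0, 0, 0, 0, 0, 0, 0, 0, 0, 3, 0, 0, 0, 1, 1, 0, 1, 0, 0, 0, 1, 0, 0, 0, 0, 0, 1, 0, 0, 1, 3, 0, 0]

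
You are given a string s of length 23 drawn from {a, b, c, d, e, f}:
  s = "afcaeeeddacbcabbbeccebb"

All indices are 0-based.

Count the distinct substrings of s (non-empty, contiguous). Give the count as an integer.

rank | idx | suffix
   0 |  13 | abbbeccebb
   1 |   9 | acbcabbbeccebb
   2 |   3 | aeeeddacbcabbbeccebb
   3 |   0 | afcaeeeddacbcabbbeccebb
   4 |  22 | b
   5 |  21 | bb
   6 |  14 | bbbeccebb
   7 |  15 | bbeccebb
   8 |  11 | bcabbbeccebb
   9 |  16 | beccebb
  10 |  12 | cabbbeccebb
  11 |   2 | caeeeddacbcabbbeccebb
  12 |  10 | cbcabbbeccebb
  13 |  18 | ccebb
  14 |  19 | cebb
  15 |   8 | dacbcabbbeccebb
  16 |   7 | ddacbcabbbeccebb
  17 |  20 | ebb
  18 |  17 | eccebb
  19 |   6 | eddacbcabbbeccebb
  20 |   5 | eeddacbcabbbeccebb
  21 |   4 | eeeddacbcabbbeccebb
  22 |   1 | fcaeeeddacbcabbbeccebb

SA = [13, 9, 3, 0, 22, 21, 14, 15, 11, 16, 12, 2, 10, 18, 19, 8, 7, 20, 17, 6, 5, 4, 1]
i: (SA[i-1],SA[i]) lcp shared
  1: (13,9) 1 'a'
  2: (9,3) 1 'a'
  3: (3,0) 1 'a'
  4: (0,22) 0 ''
  5: (22,21) 1 'b'
  6: (21,14) 2 'bb'
  7: (14,15) 2 'bb'
  8: (15,11) 1 'b'
  9: (11,16) 1 'b'
  10: (16,12) 0 ''
  11: (12,2) 2 'ca'
  12: (2,10) 1 'c'
  13: (10,18) 1 'c'
  14: (18,19) 1 'c'
  15: (19,8) 0 ''
  16: (8,7) 1 'd'
  17: (7,20) 0 ''
  18: (20,17) 1 'e'
  19: (17,6) 1 'e'
  20: (6,5) 1 'e'
  21: (5,4) 2 'ee'
  22: (4,1) 0 ''

n(n+1)/2 = 23·24/2 = 276
Σ LCP = 0 + 1 + 1 + 1 + 0 + 1 + 2 + 2 + 1 + 1 + 0 + 2 + 1 + 1 + 1 + 0 + 1 + 0 + 1 + 1 + 1 + 2 + 0 = 21
distinct = 276 − 21 = 255

255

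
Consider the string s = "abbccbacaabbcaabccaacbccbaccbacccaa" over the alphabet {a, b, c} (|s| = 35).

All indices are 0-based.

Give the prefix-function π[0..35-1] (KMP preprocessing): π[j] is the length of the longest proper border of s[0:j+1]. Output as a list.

[0, 0, 0, 0, 0, 0, 1, 0, 1, 1, 2, 3, 4, 1, 1, 2, 0, 0, 1, 1, 0, 0, 0, 0, 0, 1, 0, 0, 0, 1, 0, 0, 0, 1, 1]

π[0] = 0
j=1 s[j]='b': π[1]=0 (border '')
j=2 s[j]='b': π[2]=0 (border '')
j=3 s[j]='c': π[3]=0 (border '')
j=4 s[j]='c': π[4]=0 (border '')
j=5 s[j]='b': π[5]=0 (border '')
j=6 s[j]='a': π[6]=1 (border 'a')
j=7 s[j]='c': k: 1→0; π[7]=0 (border '')
j=8 s[j]='a': π[8]=1 (border 'a')
j=9 s[j]='a': k: 1→0; π[9]=1 (border 'a')
j=10 s[j]='b': π[10]=2 (border 'ab')
j=11 s[j]='b': π[11]=3 (border 'abb')
j=12 s[j]='c': π[12]=4 (border 'abbc')
j=13 s[j]='a': k: 4→0; π[13]=1 (border 'a')
j=14 s[j]='a': k: 1→0; π[14]=1 (border 'a')
j=15 s[j]='b': π[15]=2 (border 'ab')
j=16 s[j]='c': k: 2→0; π[16]=0 (border '')
j=17 s[j]='c': π[17]=0 (border '')
j=18 s[j]='a': π[18]=1 (border 'a')
j=19 s[j]='a': k: 1→0; π[19]=1 (border 'a')
j=20 s[j]='c': k: 1→0; π[20]=0 (border '')
j=21 s[j]='b': π[21]=0 (border '')
j=22 s[j]='c': π[22]=0 (border '')
j=23 s[j]='c': π[23]=0 (border '')
j=24 s[j]='b': π[24]=0 (border '')
j=25 s[j]='a': π[25]=1 (border 'a')
j=26 s[j]='c': k: 1→0; π[26]=0 (border '')
j=27 s[j]='c': π[27]=0 (border '')
j=28 s[j]='b': π[28]=0 (border '')
j=29 s[j]='a': π[29]=1 (border 'a')
j=30 s[j]='c': k: 1→0; π[30]=0 (border '')
j=31 s[j]='c': π[31]=0 (border '')
j=32 s[j]='c': π[32]=0 (border '')
j=33 s[j]='a': π[33]=1 (border 'a')
j=34 s[j]='a': k: 1→0; π[34]=1 (border 'a')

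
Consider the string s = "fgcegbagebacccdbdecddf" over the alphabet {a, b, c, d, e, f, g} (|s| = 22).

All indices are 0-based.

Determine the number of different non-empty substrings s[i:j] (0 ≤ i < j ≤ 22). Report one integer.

235

sorted suffixes:
  #0 SA[0]=10  'acccdbdecddf'
  #1 SA[1]=6  'agebacccdbdecddf'
  #2 SA[2]=9  'bacccdbdecddf'
  #3 SA[3]=5  'bagebacccdbdecddf'
  #4 SA[4]=15  'bdecddf'
  #5 SA[5]=11  'cccdbdecddf'
  #6 SA[6]=12  'ccdbdecddf'
  #7 SA[7]=13  'cdbdecddf'
  #8 SA[8]=18  'cddf'
  #9 SA[9]=2  'cegbagebacccdbdecddf'
  #10 SA[10]=14  'dbdecddf'
  #11 SA[11]=19  'ddf'
  #12 SA[12]=16  'decddf'
  #13 SA[13]=20  'df'
  #14 SA[14]=8  'ebacccdbdecddf'
  #15 SA[15]=17  'ecddf'
  #16 SA[16]=3  'egbagebacccdbdecddf'
  #17 SA[17]=21  'f'
  #18 SA[18]=0  'fgcegbagebacccdbdecddf'
  #19 SA[19]=4  'gbagebacccdbdecddf'
  #20 SA[20]=1  'gcegbagebacccdbdecddf'
  #21 SA[21]=7  'gebacccdbdecddf'

SA = [10, 6, 9, 5, 15, 11, 12, 13, 18, 2, 14, 19, 16, 20, 8, 17, 3, 21, 0, 4, 1, 7]
i: (SA[i-1],SA[i]) lcp shared
  1: (10,6) 1 'a'
  2: (6,9) 0 ''
  3: (9,5) 2 'ba'
  4: (5,15) 1 'b'
  5: (15,11) 0 ''
  6: (11,12) 2 'cc'
  7: (12,13) 1 'c'
  8: (13,18) 2 'cd'
  9: (18,2) 1 'c'
  10: (2,14) 0 ''
  11: (14,19) 1 'd'
  12: (19,16) 1 'd'
  13: (16,20) 1 'd'
  14: (20,8) 0 ''
  15: (8,17) 1 'e'
  16: (17,3) 1 'e'
  17: (3,21) 0 ''
  18: (21,0) 1 'f'
  19: (0,4) 0 ''
  20: (4,1) 1 'g'
  21: (1,7) 1 'g'

n(n+1)/2 = 22·23/2 = 253
Σ LCP = 0 + 1 + 0 + 2 + 1 + 0 + 2 + 1 + 2 + 1 + 0 + 1 + 1 + 1 + 0 + 1 + 1 + 0 + 1 + 0 + 1 + 1 = 18
distinct = 253 − 18 = 235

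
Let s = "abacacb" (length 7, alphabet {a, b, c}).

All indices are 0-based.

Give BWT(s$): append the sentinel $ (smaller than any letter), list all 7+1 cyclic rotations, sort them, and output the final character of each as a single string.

b$bccaaa

rank  rotation  last
    0  $abacacb  b
    1  abacacb$  $
    2  acacb$ab  b
    3  acb$abac  c
    4  b$abacac  c
    5  bacacb$a  a
    6  cacb$aba  a
    7  cb$abaca  a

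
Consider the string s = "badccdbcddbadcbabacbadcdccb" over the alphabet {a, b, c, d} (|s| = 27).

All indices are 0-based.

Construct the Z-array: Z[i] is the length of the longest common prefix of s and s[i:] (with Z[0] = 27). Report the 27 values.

Z[0]=27
i=1: fresh scan; Z[1]=0
i=2: fresh scan; Z[2]=0
i=3: fresh scan; Z[3]=0
i=4: fresh scan; Z[4]=0
i=5: fresh scan; Z[5]=0
i=6: fresh scan; Z[6]=1 grow→box=[6,7)
i=7: fresh scan; Z[7]=0
i=8: fresh scan; Z[8]=0
i=9: fresh scan; Z[9]=0
i=10: fresh scan; Z[10]=4 grow→box=[10,14)
i=11: min(r-i=3, Z[1]=0)=0; Z[11]=0
i=12: min(r-i=2, Z[2]=0)=0; Z[12]=0
i=13: min(r-i=1, Z[3]=0)=0; Z[13]=0
i=14: fresh scan; Z[14]=2 grow→box=[14,16)
i=15: min(r-i=1, Z[1]=0)=0; Z[15]=0
i=16: fresh scan; Z[16]=2 grow→box=[16,18)
i=17: min(r-i=1, Z[1]=0)=0; Z[17]=0
i=18: fresh scan; Z[18]=0
i=19: fresh scan; Z[19]=4 grow→box=[19,23)
i=20: min(r-i=3, Z[1]=0)=0; Z[20]=0
i=21: min(r-i=2, Z[2]=0)=0; Z[21]=0
i=22: min(r-i=1, Z[3]=0)=0; Z[22]=0
i=23: fresh scan; Z[23]=0
i=24: fresh scan; Z[24]=0
i=25: fresh scan; Z[25]=0
i=26: fresh scan; Z[26]=1 grow→box=[26,27)

[27, 0, 0, 0, 0, 0, 1, 0, 0, 0, 4, 0, 0, 0, 2, 0, 2, 0, 0, 4, 0, 0, 0, 0, 0, 0, 1]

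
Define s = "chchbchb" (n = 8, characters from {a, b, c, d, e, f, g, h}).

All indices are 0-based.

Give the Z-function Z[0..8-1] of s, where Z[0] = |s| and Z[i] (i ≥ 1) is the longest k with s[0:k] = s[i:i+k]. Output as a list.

Z[0]=8
i=1: outside box; Z[1]=0
i=2: outside box; Z[2]=2 grow→box=[2,4)
i=3: min(r-i=1, Z[1]=0)=0; Z[3]=0
i=4: outside box; Z[4]=0
i=5: outside box; Z[5]=2 grow→box=[5,7)
i=6: min(r-i=1, Z[1]=0)=0; Z[6]=0
i=7: outside box; Z[7]=0

[8, 0, 2, 0, 0, 2, 0, 0]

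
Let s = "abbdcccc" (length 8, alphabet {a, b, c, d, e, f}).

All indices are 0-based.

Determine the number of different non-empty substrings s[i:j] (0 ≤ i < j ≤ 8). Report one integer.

29

sorted suffixes:
  #0 SA[0]=0  'abbdcccc'
  #1 SA[1]=1  'bbdcccc'
  #2 SA[2]=2  'bdcccc'
  #3 SA[3]=7  'c'
  #4 SA[4]=6  'cc'
  #5 SA[5]=5  'ccc'
  #6 SA[6]=4  'cccc'
  #7 SA[7]=3  'dcccc'

SA = [0, 1, 2, 7, 6, 5, 4, 3]
i: (SA[i-1],SA[i]) lcp shared
  1: (0,1) 0 ''
  2: (1,2) 1 'b'
  3: (2,7) 0 ''
  4: (7,6) 1 'c'
  5: (6,5) 2 'cc'
  6: (5,4) 3 'ccc'
  7: (4,3) 0 ''

n(n+1)/2 = 8·9/2 = 36
Σ LCP = 0 + 0 + 1 + 0 + 1 + 2 + 3 + 0 = 7
distinct = 36 − 7 = 29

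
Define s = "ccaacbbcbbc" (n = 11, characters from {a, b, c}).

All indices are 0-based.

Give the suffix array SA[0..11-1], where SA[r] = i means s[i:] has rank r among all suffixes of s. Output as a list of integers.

rank→(start, suffix):
  0 → (2, 'aacbbcbbc')
  1 → (3, 'acbbcbbc')
  2 → (8, 'bbc')
  3 → (5, 'bbcbbc')
  4 → (9, 'bc')
  5 → (6, 'bcbbc')
  6 → (10, 'c')
  7 → (1, 'caacbbcbbc')
  8 → (7, 'cbbc')
  9 → (4, 'cbbcbbc')
  10 → (0, 'ccaacbbcbbc')

[2, 3, 8, 5, 9, 6, 10, 1, 7, 4, 0]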